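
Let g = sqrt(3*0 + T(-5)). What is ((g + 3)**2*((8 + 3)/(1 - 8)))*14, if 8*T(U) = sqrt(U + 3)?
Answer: -11*(12 + 2**(3/4)*sqrt(I))**2/8 ≈ -237.24 - 43.133*I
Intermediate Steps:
T(U) = sqrt(3 + U)/8 (T(U) = sqrt(U + 3)/8 = sqrt(3 + U)/8)
g = 2**(3/4)*sqrt(I)/4 (g = sqrt(3*0 + sqrt(3 - 5)/8) = sqrt(0 + sqrt(-2)/8) = sqrt(0 + (I*sqrt(2))/8) = sqrt(0 + I*sqrt(2)/8) = sqrt(I*sqrt(2)/8) = 2**(3/4)*sqrt(I)/4 ≈ 0.2973 + 0.2973*I)
((g + 3)**2*((8 + 3)/(1 - 8)))*14 = ((2**(3/4)*sqrt(I)/4 + 3)**2*((8 + 3)/(1 - 8)))*14 = ((3 + 2**(3/4)*sqrt(I)/4)**2*(11/(-7)))*14 = ((3 + 2**(3/4)*sqrt(I)/4)**2*(11*(-1/7)))*14 = ((3 + 2**(3/4)*sqrt(I)/4)**2*(-11/7))*14 = -11*(3 + 2**(3/4)*sqrt(I)/4)**2/7*14 = -22*(3 + 2**(3/4)*sqrt(I)/4)**2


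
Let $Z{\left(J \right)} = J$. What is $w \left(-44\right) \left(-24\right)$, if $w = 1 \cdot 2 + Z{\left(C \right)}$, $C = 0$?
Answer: $2112$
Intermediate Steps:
$w = 2$ ($w = 1 \cdot 2 + 0 = 2 + 0 = 2$)
$w \left(-44\right) \left(-24\right) = 2 \left(-44\right) \left(-24\right) = \left(-88\right) \left(-24\right) = 2112$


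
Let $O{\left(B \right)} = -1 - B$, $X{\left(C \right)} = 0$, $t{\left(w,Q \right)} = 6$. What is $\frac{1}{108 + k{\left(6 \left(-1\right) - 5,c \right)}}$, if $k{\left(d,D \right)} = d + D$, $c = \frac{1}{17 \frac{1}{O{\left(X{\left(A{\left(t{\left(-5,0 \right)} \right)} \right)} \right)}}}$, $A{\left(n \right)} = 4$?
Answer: $\frac{17}{1648} \approx 0.010316$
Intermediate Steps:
$c = - \frac{1}{17}$ ($c = \frac{1}{17 \frac{1}{-1 - 0}} = \frac{1}{17 \frac{1}{-1 + 0}} = \frac{1}{17 \frac{1}{-1}} = \frac{1}{17 \left(-1\right)} = \frac{1}{-17} = - \frac{1}{17} \approx -0.058824$)
$k{\left(d,D \right)} = D + d$
$\frac{1}{108 + k{\left(6 \left(-1\right) - 5,c \right)}} = \frac{1}{108 + \left(- \frac{1}{17} + \left(6 \left(-1\right) - 5\right)\right)} = \frac{1}{108 - \frac{188}{17}} = \frac{1}{\frac{1648}{17}} = \frac{17}{1648}$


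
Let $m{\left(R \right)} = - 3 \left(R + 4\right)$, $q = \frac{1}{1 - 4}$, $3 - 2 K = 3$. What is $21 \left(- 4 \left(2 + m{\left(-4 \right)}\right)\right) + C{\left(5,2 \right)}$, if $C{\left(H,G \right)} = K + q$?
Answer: $- \frac{505}{3} \approx -168.33$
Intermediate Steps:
$K = 0$ ($K = \frac{3}{2} - \frac{3}{2} = 0$)
$q = - \frac{1}{3}$ ($q = \frac{1}{-3} = - \frac{1}{3} \approx -0.33333$)
$m{\left(R \right)} = -12 - 3 R$ ($m{\left(R \right)} = - 3 \left(4 + R\right) = -12 - 3 R$)
$C{\left(H,G \right)} = - \frac{1}{3}$ ($C{\left(H,G \right)} = 0 - \frac{1}{3} = - \frac{1}{3}$)
$21 \left(- 4 \left(2 + m{\left(-4 \right)}\right)\right) + C{\left(5,2 \right)} = 21 \left(- 4 \left(2 - 0\right)\right) - \frac{1}{3} = 21 \left(- 4 \left(2 + \left(-12 + 12\right)\right)\right) - \frac{1}{3} = 21 \left(- 4 \left(2 + 0\right)\right) - \frac{1}{3} = 21 \left(\left(-4\right) 2\right) - \frac{1}{3} = 21 \left(-8\right) - \frac{1}{3} = -168 - \frac{1}{3} = - \frac{505}{3}$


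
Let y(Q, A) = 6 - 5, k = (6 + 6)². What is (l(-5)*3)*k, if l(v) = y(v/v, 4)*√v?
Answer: 432*I*√5 ≈ 965.98*I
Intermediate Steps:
k = 144 (k = 12² = 144)
y(Q, A) = 1
l(v) = √v (l(v) = 1*√v = √v)
(l(-5)*3)*k = (√(-5)*3)*144 = ((I*√5)*3)*144 = (3*I*√5)*144 = 432*I*√5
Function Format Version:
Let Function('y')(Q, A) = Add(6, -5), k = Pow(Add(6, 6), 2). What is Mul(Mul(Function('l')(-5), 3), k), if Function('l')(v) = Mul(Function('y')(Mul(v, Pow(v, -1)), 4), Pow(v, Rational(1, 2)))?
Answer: Mul(432, I, Pow(5, Rational(1, 2))) ≈ Mul(965.98, I)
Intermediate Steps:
k = 144 (k = Pow(12, 2) = 144)
Function('y')(Q, A) = 1
Function('l')(v) = Pow(v, Rational(1, 2)) (Function('l')(v) = Mul(1, Pow(v, Rational(1, 2))) = Pow(v, Rational(1, 2)))
Mul(Mul(Function('l')(-5), 3), k) = Mul(Mul(Pow(-5, Rational(1, 2)), 3), 144) = Mul(Mul(Mul(I, Pow(5, Rational(1, 2))), 3), 144) = Mul(Mul(3, I, Pow(5, Rational(1, 2))), 144) = Mul(432, I, Pow(5, Rational(1, 2)))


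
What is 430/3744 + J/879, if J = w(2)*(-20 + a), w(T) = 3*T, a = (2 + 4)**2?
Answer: 122899/548496 ≈ 0.22407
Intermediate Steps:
a = 36 (a = 6**2 = 36)
J = 96 (J = (3*2)*(-20 + 36) = 6*16 = 96)
430/3744 + J/879 = 430/3744 + 96/879 = 430*(1/3744) + 96*(1/879) = 215/1872 + 32/293 = 122899/548496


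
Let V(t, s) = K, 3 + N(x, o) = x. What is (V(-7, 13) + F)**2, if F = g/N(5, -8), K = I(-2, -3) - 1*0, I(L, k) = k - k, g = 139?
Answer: 19321/4 ≈ 4830.3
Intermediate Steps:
N(x, o) = -3 + x
I(L, k) = 0
K = 0 (K = 0 - 1*0 = 0 + 0 = 0)
F = 139/2 (F = 139/(-3 + 5) = 139/2 ≈ 69.500)
V(t, s) = 0
(V(-7, 13) + F)**2 = (0 + 139/2)**2 = (139/2)**2 = 19321/4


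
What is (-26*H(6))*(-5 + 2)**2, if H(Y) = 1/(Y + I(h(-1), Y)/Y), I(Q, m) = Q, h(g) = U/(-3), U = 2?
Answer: -2106/53 ≈ -39.736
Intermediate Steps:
h(g) = -2/3 (h(g) = 2/(-3) = 2*(-1/3) = -2/3)
H(Y) = 1/(Y - 2/(3*Y))
(-26*H(6))*(-5 + 2)**2 = (-78*6/(-2 + 3*6**2))*(-5 + 2)**2 = -78*6/(-2 + 3*36)*(-3)**2 = -78*6/(-2 + 108)*9 = -78*6/106*9 = -26*9/53*9 = -234/53*9 = -2106/53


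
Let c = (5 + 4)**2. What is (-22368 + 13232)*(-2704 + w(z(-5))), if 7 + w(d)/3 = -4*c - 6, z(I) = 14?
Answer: 33940240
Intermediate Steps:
c = 81 (c = 9**2 = 81)
w(d) = -1011 (w(d) = -21 + 3*(-4*81 - 6) = -21 + 3*(-324 - 6) = -21 + 3*(-330) = -21 - 990 = -1011)
(-22368 + 13232)*(-2704 + w(z(-5))) = (-22368 + 13232)*(-2704 - 1011) = -9136*(-3715) = 33940240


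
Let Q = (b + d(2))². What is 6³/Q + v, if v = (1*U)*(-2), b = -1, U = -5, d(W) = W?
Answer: 226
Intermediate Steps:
v = 10 (v = (1*(-5))*(-2) = -5*(-2) = 10)
Q = 1 (Q = (-1 + 2)² = 1² = 1)
6³/Q + v = 6³/1 + 10 = 216*1 + 10 = 216 + 10 = 226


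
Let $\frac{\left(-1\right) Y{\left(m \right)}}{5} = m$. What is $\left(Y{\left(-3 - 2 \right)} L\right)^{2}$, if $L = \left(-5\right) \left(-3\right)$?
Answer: $140625$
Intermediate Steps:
$Y{\left(m \right)} = - 5 m$
$L = 15$
$\left(Y{\left(-3 - 2 \right)} L\right)^{2} = \left(- 5 \left(-3 - 2\right) 15\right)^{2} = \left(\left(-5\right) \left(-5\right) 15\right)^{2} = \left(25 \cdot 15\right)^{2} = 375^{2} = 140625$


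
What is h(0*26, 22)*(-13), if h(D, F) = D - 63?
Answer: 819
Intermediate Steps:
h(D, F) = -63 + D
h(0*26, 22)*(-13) = (-63 + 0*26)*(-13) = (-63 + 0)*(-13) = -63*(-13) = 819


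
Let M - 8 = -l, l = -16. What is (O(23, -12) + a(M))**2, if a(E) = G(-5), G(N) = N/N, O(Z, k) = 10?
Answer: 121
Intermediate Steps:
M = 24 (M = 8 - 1*(-16) = 8 + 16 = 24)
G(N) = 1
a(E) = 1
(O(23, -12) + a(M))**2 = (10 + 1)**2 = 11**2 = 121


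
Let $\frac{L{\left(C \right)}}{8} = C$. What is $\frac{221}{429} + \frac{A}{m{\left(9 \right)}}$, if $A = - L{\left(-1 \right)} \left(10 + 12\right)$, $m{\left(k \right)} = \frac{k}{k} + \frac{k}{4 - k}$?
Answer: $- \frac{7243}{33} \approx -219.48$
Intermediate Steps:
$L{\left(C \right)} = 8 C$
$m{\left(k \right)} = 1 + \frac{k}{4 - k}$
$A = 176$ ($A = - 8 \left(-1\right) \left(10 + 12\right) = - \left(-8\right) 22 = \left(-1\right) \left(-176\right) = 176$)
$\frac{221}{429} + \frac{A}{m{\left(9 \right)}} = \frac{221}{429} + \frac{176}{\left(-4\right) \frac{1}{-4 + 9}} = 221 \cdot \frac{1}{429} + \frac{176}{\left(-4\right) \frac{1}{5}} = \frac{17}{33} + \frac{176}{\left(-4\right) \frac{1}{5}} = \frac{17}{33} + \frac{176}{- \frac{4}{5}} = \frac{17}{33} + 176 \left(- \frac{5}{4}\right) = \frac{17}{33} - 220 = - \frac{7243}{33}$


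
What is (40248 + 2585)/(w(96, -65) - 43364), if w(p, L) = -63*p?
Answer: -42833/49412 ≈ -0.86685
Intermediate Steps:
(40248 + 2585)/(w(96, -65) - 43364) = (40248 + 2585)/(-63*96 - 43364) = 42833/(-6048 - 43364) = 42833/(-49412) = 42833*(-1/49412) = -42833/49412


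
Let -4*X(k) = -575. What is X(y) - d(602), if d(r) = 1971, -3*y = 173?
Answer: -7309/4 ≈ -1827.3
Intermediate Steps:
y = -173/3 (y = -1/3*173 = -173/3 ≈ -57.667)
X(k) = 575/4 (X(k) = -1/4*(-575) = 575/4)
X(y) - d(602) = 575/4 - 1*1971 = 575/4 - 1971 = -7309/4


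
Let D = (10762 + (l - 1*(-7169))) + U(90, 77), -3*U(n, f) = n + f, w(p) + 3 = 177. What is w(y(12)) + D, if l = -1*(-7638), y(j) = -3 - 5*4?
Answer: 77062/3 ≈ 25687.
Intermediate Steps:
y(j) = -23 (y(j) = -3 - 20 = -23)
w(p) = 174 (w(p) = -3 + 177 = 174)
l = 7638
U(n, f) = -f/3 - n/3 (U(n, f) = -(n + f)/3 = -(f + n)/3 = -f/3 - n/3)
D = 76540/3 (D = (10762 + (7638 - 1*(-7169))) + (-⅓*77 - ⅓*90) = (10762 + (7638 + 7169)) + (-77/3 - 30) = (10762 + 14807) - 167/3 = 25569 - 167/3 = 76540/3 ≈ 25513.)
w(y(12)) + D = 174 + 76540/3 = 77062/3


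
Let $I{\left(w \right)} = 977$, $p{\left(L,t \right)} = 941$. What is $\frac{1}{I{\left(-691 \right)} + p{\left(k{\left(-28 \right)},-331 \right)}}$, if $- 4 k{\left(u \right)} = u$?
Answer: $\frac{1}{1918} \approx 0.00052138$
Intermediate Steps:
$k{\left(u \right)} = - \frac{u}{4}$
$\frac{1}{I{\left(-691 \right)} + p{\left(k{\left(-28 \right)},-331 \right)}} = \frac{1}{977 + 941} = \frac{1}{1918}$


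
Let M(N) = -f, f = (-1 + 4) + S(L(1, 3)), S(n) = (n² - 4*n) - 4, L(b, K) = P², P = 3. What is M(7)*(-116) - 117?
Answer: 4987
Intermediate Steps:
L(b, K) = 9 (L(b, K) = 3² = 9)
S(n) = -4 + n² - 4*n
f = 44 (f = (-1 + 4) + (-4 + 9² - 4*9) = 3 + (-4 + 81 - 36) = 3 + 41 = 44)
M(N) = -44 (M(N) = -1*44 = -44)
M(7)*(-116) - 117 = -44*(-116) - 117 = 5104 - 117 = 4987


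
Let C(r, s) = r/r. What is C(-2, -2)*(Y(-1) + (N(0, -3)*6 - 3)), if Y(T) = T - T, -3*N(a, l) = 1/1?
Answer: -5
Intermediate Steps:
N(a, l) = -⅓ (N(a, l) = -⅓/1 = -⅓*1 = -⅓)
C(r, s) = 1
Y(T) = 0
C(-2, -2)*(Y(-1) + (N(0, -3)*6 - 3)) = 1*(0 + (-⅓*6 - 3)) = 1*(0 + (-2 - 3)) = 1*(0 - 5) = 1*(-5) = -5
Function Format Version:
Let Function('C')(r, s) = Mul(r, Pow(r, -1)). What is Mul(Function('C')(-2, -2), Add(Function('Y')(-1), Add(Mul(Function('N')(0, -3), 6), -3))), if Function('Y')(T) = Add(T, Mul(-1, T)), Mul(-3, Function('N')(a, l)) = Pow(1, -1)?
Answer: -5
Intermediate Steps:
Function('N')(a, l) = Rational(-1, 3) (Function('N')(a, l) = Mul(Rational(-1, 3), Pow(1, -1)) = Mul(Rational(-1, 3), 1) = Rational(-1, 3))
Function('C')(r, s) = 1
Function('Y')(T) = 0
Mul(Function('C')(-2, -2), Add(Function('Y')(-1), Add(Mul(Function('N')(0, -3), 6), -3))) = Mul(1, Add(0, Add(Mul(Rational(-1, 3), 6), -3))) = Mul(1, Add(0, Add(-2, -3))) = Mul(1, Add(0, -5)) = Mul(1, -5) = -5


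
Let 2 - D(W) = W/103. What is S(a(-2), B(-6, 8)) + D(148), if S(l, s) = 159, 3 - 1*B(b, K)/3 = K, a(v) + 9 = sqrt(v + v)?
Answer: 16435/103 ≈ 159.56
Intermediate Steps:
a(v) = -9 + sqrt(2)*sqrt(v) (a(v) = -9 + sqrt(v + v) = -9 + sqrt(2*v) = -9 + sqrt(2)*sqrt(v))
D(W) = 2 - W/103
B(b, K) = 9 - 3*K
S(a(-2), B(-6, 8)) + D(148) = 159 + (2 - 1/103*148) = 159 + (2 - 148/103) = 159 + 58/103 = 16435/103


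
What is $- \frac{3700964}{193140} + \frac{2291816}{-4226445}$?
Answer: $- \frac{89358678529}{4534975485} \approx -19.704$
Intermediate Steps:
$- \frac{3700964}{193140} + \frac{2291816}{-4226445} = \left(-3700964\right) \frac{1}{193140} + 2291816 \left(- \frac{1}{4226445}\right) = - \frac{925241}{48285} - \frac{2291816}{4226445} = - \frac{89358678529}{4534975485}$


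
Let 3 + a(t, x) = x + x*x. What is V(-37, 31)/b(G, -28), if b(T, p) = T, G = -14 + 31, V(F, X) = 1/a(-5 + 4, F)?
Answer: 1/22593 ≈ 4.4262e-5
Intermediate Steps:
a(t, x) = -3 + x + x**2 (a(t, x) = -3 + (x + x*x) = -3 + (x + x**2) = -3 + x + x**2)
V(F, X) = 1/(-3 + F + F**2)
G = 17
V(-37, 31)/b(G, -28) = 1/(-3 - 37 + (-37)**2*17) = (1/17)/(-3 - 37 + 1369) = (1/17)/1329 = (1/1329)*(1/17) = 1/22593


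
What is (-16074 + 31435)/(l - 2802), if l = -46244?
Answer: -15361/49046 ≈ -0.31320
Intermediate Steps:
(-16074 + 31435)/(l - 2802) = (-16074 + 31435)/(-46244 - 2802) = 15361/(-49046) = 15361*(-1/49046) = -15361/49046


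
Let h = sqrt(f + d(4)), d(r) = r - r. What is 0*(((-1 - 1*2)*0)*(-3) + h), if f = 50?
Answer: 0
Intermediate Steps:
d(r) = 0
h = 5*sqrt(2) (h = sqrt(50 + 0) = sqrt(50) = 5*sqrt(2) ≈ 7.0711)
0*(((-1 - 1*2)*0)*(-3) + h) = 0*(((-1 - 1*2)*0)*(-3) + 5*sqrt(2)) = 0*(((-1 - 2)*0)*(-3) + 5*sqrt(2)) = 0*(-3*0*(-3) + 5*sqrt(2)) = 0*(0*(-3) + 5*sqrt(2)) = 0*(0 + 5*sqrt(2)) = 0*(5*sqrt(2)) = 0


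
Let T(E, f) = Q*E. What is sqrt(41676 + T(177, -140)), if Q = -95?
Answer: sqrt(24861) ≈ 157.67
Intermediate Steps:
T(E, f) = -95*E
sqrt(41676 + T(177, -140)) = sqrt(41676 - 95*177) = sqrt(41676 - 16815) = sqrt(24861)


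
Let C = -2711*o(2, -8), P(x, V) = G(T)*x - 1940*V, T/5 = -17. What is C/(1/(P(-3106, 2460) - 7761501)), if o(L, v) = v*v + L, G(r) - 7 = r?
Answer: 2199292726158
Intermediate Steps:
T = -85 (T = 5*(-17) = -85)
G(r) = 7 + r
o(L, v) = L + v**2 (o(L, v) = v**2 + L = L + v**2)
P(x, V) = -1940*V - 78*x (P(x, V) = (7 - 85)*x - 1940*V = -78*x - 1940*V = -1940*V - 78*x)
C = -178926 (C = -2711*(2 + (-8)**2) = -2711*(2 + 64) = -2711*66 = -178926)
C/(1/(P(-3106, 2460) - 7761501)) = -178926/(1/((-1940*2460 - 78*(-3106)) - 7761501)) = -178926/(1/((-4772400 + 242268) - 7761501)) = -178926/(1/(-4530132 - 7761501)) = -178926/(1/(-12291633)) = -178926/(-1/12291633) = -178926*(-12291633) = 2199292726158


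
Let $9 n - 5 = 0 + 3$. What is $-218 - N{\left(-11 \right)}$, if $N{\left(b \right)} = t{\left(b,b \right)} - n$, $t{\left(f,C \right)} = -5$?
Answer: $- \frac{1909}{9} \approx -212.11$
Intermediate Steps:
$n = \frac{8}{9}$ ($n = \frac{5}{9} + \frac{0 + 3}{9} = \frac{5}{9} + \frac{1}{9} \cdot 3 = \frac{5}{9} + \frac{1}{3} = \frac{8}{9} \approx 0.88889$)
$N{\left(b \right)} = - \frac{53}{9}$ ($N{\left(b \right)} = -5 - \frac{8}{9} = - \frac{53}{9}$)
$-218 - N{\left(-11 \right)} = -218 - - \frac{53}{9} = -218 + \frac{53}{9} = - \frac{1909}{9}$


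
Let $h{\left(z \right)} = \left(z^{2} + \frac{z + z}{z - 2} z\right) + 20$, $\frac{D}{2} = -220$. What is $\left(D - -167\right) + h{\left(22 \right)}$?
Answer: $\frac{1397}{5} \approx 279.4$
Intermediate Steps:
$D = -440$ ($D = 2 \left(-220\right) = -440$)
$h{\left(z \right)} = 20 + z^{2} + \frac{2 z^{2}}{-2 + z}$ ($h{\left(z \right)} = \left(z^{2} + \frac{2 z}{-2 + z} z\right) + 20 = \left(z^{2} + \frac{2 z^{2}}{-2 + z}\right) + 20 = 20 + z^{2} + \frac{2 z^{2}}{-2 + z}$)
$\left(D - -167\right) + h{\left(22 \right)} = \left(-440 - -167\right) + \frac{-40 + 22^{3} + 20 \cdot 22}{-2 + 22} = \left(-440 + 167\right) + \frac{-40 + 10648 + 440}{20} = -273 + \frac{1}{20} \cdot 11048 = -273 + \frac{2762}{5} = \frac{1397}{5}$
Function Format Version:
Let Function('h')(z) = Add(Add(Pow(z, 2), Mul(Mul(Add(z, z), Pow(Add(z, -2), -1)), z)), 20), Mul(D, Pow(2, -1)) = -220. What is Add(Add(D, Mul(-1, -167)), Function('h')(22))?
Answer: Rational(1397, 5) ≈ 279.40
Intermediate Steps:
D = -440 (D = Mul(2, -220) = -440)
Function('h')(z) = Add(20, Pow(z, 2), Mul(2, Pow(z, 2), Pow(Add(-2, z), -1))) (Function('h')(z) = Add(Add(Pow(z, 2), Mul(Mul(Mul(2, z), Pow(Add(-2, z), -1)), z)), 20) = Add(Add(Pow(z, 2), Mul(Mul(2, z, Pow(Add(-2, z), -1)), z)), 20) = Add(Add(Pow(z, 2), Mul(2, Pow(z, 2), Pow(Add(-2, z), -1))), 20) = Add(20, Pow(z, 2), Mul(2, Pow(z, 2), Pow(Add(-2, z), -1))))
Add(Add(D, Mul(-1, -167)), Function('h')(22)) = Add(Add(-440, Mul(-1, -167)), Mul(Pow(Add(-2, 22), -1), Add(-40, Pow(22, 3), Mul(20, 22)))) = Add(Add(-440, 167), Mul(Pow(20, -1), Add(-40, 10648, 440))) = Add(-273, Mul(Rational(1, 20), 11048)) = Add(-273, Rational(2762, 5)) = Rational(1397, 5)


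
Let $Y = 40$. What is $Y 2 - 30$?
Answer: $50$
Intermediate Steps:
$Y 2 - 30 = 40 \cdot 2 - 30 = 80 - 30 = 50$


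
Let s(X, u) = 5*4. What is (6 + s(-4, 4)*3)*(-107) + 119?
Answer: -6943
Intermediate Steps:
s(X, u) = 20
(6 + s(-4, 4)*3)*(-107) + 119 = (6 + 20*3)*(-107) + 119 = (6 + 60)*(-107) + 119 = 66*(-107) + 119 = -7062 + 119 = -6943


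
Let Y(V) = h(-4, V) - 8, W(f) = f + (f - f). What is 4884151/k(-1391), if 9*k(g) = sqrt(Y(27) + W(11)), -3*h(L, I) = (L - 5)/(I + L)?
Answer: 14652453*sqrt(46)/4 ≈ 2.4844e+7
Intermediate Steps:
W(f) = f (W(f) = f + 0 = f)
h(L, I) = -(-5 + L)/(3*(I + L)) (h(L, I) = -(L - 5)/(3*(I + L)) = -(-5 + L)/(3*(I + L)))
Y(V) = -8 + 3/(-4 + V) (Y(V) = (5 - 1*(-4))/(3*(V - 4)) - 8 = (5 + 4)/(3*(-4 + V)) - 8 = (1/3)*9/(-4 + V) - 8 = 3/(-4 + V) - 8 = -8 + 3/(-4 + V))
k(g) = 2*sqrt(46)/69 (k(g) = sqrt((35 - 8*27)/(-4 + 27) + 11)/9 = sqrt((35 - 216)/23 + 11)/9 = sqrt((1/23)*(-181) + 11)/9 = sqrt(-181/23 + 11)/9 = sqrt(72/23)/9 = (6*sqrt(46)/23)/9 = 2*sqrt(46)/69)
4884151/k(-1391) = 4884151/((2*sqrt(46)/69)) = 4884151*(3*sqrt(46)/4) = 14652453*sqrt(46)/4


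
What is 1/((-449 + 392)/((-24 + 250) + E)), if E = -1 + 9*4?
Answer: -87/19 ≈ -4.5789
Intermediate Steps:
E = 35 (E = -1 + 36 = 35)
1/((-449 + 392)/((-24 + 250) + E)) = 1/((-449 + 392)/((-24 + 250) + 35)) = 1/(-57/(226 + 35)) = 1/(-57/261) = 1/(-57*1/261) = 1/(-19/87) = -87/19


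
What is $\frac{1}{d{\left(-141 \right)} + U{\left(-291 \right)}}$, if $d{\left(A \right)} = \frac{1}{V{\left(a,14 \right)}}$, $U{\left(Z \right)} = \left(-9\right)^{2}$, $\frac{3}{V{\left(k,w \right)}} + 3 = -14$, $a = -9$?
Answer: $\frac{3}{226} \approx 0.013274$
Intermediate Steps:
$V{\left(k,w \right)} = - \frac{3}{17}$ ($V{\left(k,w \right)} = \frac{3}{-3 - 14} = \frac{3}{-17} = 3 \left(- \frac{1}{17}\right) = - \frac{3}{17}$)
$U{\left(Z \right)} = 81$
$d{\left(A \right)} = - \frac{17}{3}$ ($d{\left(A \right)} = \frac{1}{- \frac{3}{17}} = - \frac{17}{3}$)
$\frac{1}{d{\left(-141 \right)} + U{\left(-291 \right)}} = \frac{1}{- \frac{17}{3} + 81} = \frac{1}{\frac{226}{3}} = \frac{3}{226}$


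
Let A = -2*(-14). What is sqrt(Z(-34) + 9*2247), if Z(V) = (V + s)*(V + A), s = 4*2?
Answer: sqrt(20379) ≈ 142.76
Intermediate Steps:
s = 8
A = 28
Z(V) = (8 + V)*(28 + V) (Z(V) = (V + 8)*(V + 28) = (8 + V)*(28 + V))
sqrt(Z(-34) + 9*2247) = sqrt((224 + (-34)**2 + 36*(-34)) + 9*2247) = sqrt((224 + 1156 - 1224) + 20223) = sqrt(156 + 20223) = sqrt(20379)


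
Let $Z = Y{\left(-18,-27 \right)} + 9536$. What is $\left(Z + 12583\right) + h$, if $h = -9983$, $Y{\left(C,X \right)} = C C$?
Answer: $12460$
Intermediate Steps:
$Y{\left(C,X \right)} = C^{2}$
$Z = 9860$ ($Z = \left(-18\right)^{2} + 9536 = 324 + 9536 = 9860$)
$\left(Z + 12583\right) + h = \left(9860 + 12583\right) - 9983 = 22443 - 9983 = 12460$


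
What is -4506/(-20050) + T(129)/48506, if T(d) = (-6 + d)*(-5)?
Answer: 103118643/486272650 ≈ 0.21206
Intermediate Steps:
T(d) = 30 - 5*d
-4506/(-20050) + T(129)/48506 = -4506/(-20050) + (30 - 5*129)/48506 = -4506*(-1/20050) + (30 - 645)*(1/48506) = 2253/10025 - 615*1/48506 = 2253/10025 - 615/48506 = 103118643/486272650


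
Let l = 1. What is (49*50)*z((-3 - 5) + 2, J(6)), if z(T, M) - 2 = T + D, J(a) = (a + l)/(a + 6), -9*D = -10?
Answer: -63700/9 ≈ -7077.8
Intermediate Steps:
D = 10/9 (D = -⅑*(-10) = 10/9 ≈ 1.1111)
J(a) = (1 + a)/(6 + a) (J(a) = (a + 1)/(a + 6) = (1 + a)/(6 + a))
z(T, M) = 28/9 + T (z(T, M) = 2 + (T + 10/9) = 2 + (10/9 + T) = 28/9 + T)
(49*50)*z((-3 - 5) + 2, J(6)) = (49*50)*(28/9 + ((-3 - 5) + 2)) = 2450*(28/9 + (-8 + 2)) = 2450*(28/9 - 6) = 2450*(-26/9) = -63700/9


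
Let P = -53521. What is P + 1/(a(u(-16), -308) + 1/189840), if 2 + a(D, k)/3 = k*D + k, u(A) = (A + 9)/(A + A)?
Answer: -11502873146129/214922609 ≈ -53521.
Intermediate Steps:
u(A) = (9 + A)/(2*A) (u(A) = (9 + A)/((2*A)) = (9 + A)*(1/(2*A)) = (9 + A)/(2*A))
a(D, k) = -6 + 3*k + 3*D*k (a(D, k) = -6 + 3*(k*D + k) = -6 + 3*(D*k + k) = -6 + 3*(k + D*k) = -6 + (3*k + 3*D*k) = -6 + 3*k + 3*D*k)
P + 1/(a(u(-16), -308) + 1/189840) = -53521 + 1/((-6 + 3*(-308) + 3*((½)*(9 - 16)/(-16))*(-308)) + 1/189840) = -53521 + 1/((-6 - 924 + 3*((½)*(-1/16)*(-7))*(-308)) + 1/189840) = -53521 + 1/((-6 - 924 + 3*(7/32)*(-308)) + 1/189840) = -53521 + 1/((-6 - 924 - 1617/8) + 1/189840) = -53521 + 1/(-9057/8 + 1/189840) = -53521 + 1/(-214922609/189840) = -53521 - 189840/214922609 = -11502873146129/214922609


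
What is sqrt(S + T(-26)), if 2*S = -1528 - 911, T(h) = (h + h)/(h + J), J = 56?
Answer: I*sqrt(1099110)/30 ≈ 34.946*I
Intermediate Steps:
T(h) = 2*h/(56 + h) (T(h) = (h + h)/(h + 56) = (2*h)/(56 + h) = 2*h/(56 + h))
S = -2439/2 (S = (-1528 - 911)/2 = (1/2)*(-2439) = -2439/2 ≈ -1219.5)
sqrt(S + T(-26)) = sqrt(-2439/2 + 2*(-26)/(56 - 26)) = sqrt(-2439/2 + 2*(-26)/30) = sqrt(-2439/2 + 2*(-26)*(1/30)) = sqrt(-2439/2 - 26/15) = sqrt(-36637/30) = I*sqrt(1099110)/30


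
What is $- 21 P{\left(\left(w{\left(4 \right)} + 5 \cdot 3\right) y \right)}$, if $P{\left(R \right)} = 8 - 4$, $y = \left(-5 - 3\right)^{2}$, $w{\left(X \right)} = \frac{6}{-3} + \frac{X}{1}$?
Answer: $-84$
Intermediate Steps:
$w{\left(X \right)} = -2 + X$ ($w{\left(X \right)} = 6 \left(- \frac{1}{3}\right) + X 1 = -2 + X$)
$y = 64$ ($y = \left(-8\right)^{2} = 64$)
$P{\left(R \right)} = 4$
$- 21 P{\left(\left(w{\left(4 \right)} + 5 \cdot 3\right) y \right)} = \left(-21\right) 4 = -84$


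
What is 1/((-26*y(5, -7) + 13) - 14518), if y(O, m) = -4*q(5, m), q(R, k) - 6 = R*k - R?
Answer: -1/18041 ≈ -5.5429e-5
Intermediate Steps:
q(R, k) = 6 - R + R*k (q(R, k) = 6 + (R*k - R) = 6 + (-R + R*k) = 6 - R + R*k)
y(O, m) = -4 - 20*m (y(O, m) = -4*(6 - 1*5 + 5*m) = -4*(6 - 5 + 5*m) = -4*(1 + 5*m) = -4 - 20*m)
1/((-26*y(5, -7) + 13) - 14518) = 1/((-26*(-4 - 20*(-7)) + 13) - 14518) = 1/((-26*(-4 + 140) + 13) - 14518) = 1/((-26*136 + 13) - 14518) = 1/((-3536 + 13) - 14518) = 1/(-3523 - 14518) = 1/(-18041) = -1/18041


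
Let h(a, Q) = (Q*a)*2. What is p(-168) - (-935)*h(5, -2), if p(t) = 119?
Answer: -18581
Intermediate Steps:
h(a, Q) = 2*Q*a
p(-168) - (-935)*h(5, -2) = 119 - (-935)*2*(-2)*5 = 119 - (-935)*(-20) = 119 - 1*18700 = 119 - 18700 = -18581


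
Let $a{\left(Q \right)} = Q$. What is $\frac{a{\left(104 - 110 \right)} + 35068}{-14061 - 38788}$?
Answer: $- \frac{35062}{52849} \approx -0.66344$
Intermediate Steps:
$\frac{a{\left(104 - 110 \right)} + 35068}{-14061 - 38788} = \frac{\left(104 - 110\right) + 35068}{-14061 - 38788} = \frac{\left(104 - 110\right) + 35068}{-52849} = \left(-6 + 35068\right) \left(- \frac{1}{52849}\right) = 35062 \left(- \frac{1}{52849}\right) = - \frac{35062}{52849}$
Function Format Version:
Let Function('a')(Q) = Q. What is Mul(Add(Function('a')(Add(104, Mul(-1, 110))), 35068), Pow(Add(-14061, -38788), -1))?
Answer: Rational(-35062, 52849) ≈ -0.66344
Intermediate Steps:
Mul(Add(Function('a')(Add(104, Mul(-1, 110))), 35068), Pow(Add(-14061, -38788), -1)) = Mul(Add(Add(104, Mul(-1, 110)), 35068), Pow(Add(-14061, -38788), -1)) = Mul(Add(Add(104, -110), 35068), Pow(-52849, -1)) = Mul(Add(-6, 35068), Rational(-1, 52849)) = Mul(35062, Rational(-1, 52849)) = Rational(-35062, 52849)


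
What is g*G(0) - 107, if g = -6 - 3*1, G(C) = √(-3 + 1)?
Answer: -107 - 9*I*√2 ≈ -107.0 - 12.728*I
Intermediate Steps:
G(C) = I*√2 (G(C) = √(-2) = I*√2)
g = -9 (g = -6 - 3 = -9)
g*G(0) - 107 = -9*I*√2 - 107 = -107 - 9*I*√2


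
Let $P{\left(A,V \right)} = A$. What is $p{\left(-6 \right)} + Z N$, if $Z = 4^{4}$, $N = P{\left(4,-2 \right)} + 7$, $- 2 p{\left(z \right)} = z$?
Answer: $2819$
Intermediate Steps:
$p{\left(z \right)} = - \frac{z}{2}$
$N = 11$ ($N = 4 + 7 = 11$)
$Z = 256$
$p{\left(-6 \right)} + Z N = \left(- \frac{1}{2}\right) \left(-6\right) + 256 \cdot 11 = 3 + 2816 = 2819$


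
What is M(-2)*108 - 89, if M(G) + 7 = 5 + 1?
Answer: -197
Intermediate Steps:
M(G) = -1 (M(G) = -7 + (5 + 1) = -7 + 6 = -1)
M(-2)*108 - 89 = -1*108 - 89 = -108 - 89 = -197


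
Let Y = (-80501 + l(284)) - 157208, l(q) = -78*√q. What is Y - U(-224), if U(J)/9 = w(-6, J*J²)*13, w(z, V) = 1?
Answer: -237826 - 156*√71 ≈ -2.3914e+5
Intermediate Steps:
U(J) = 117 (U(J) = 9*(1*13) = 9*13 = 117)
Y = -237709 - 156*√71 (Y = (-80501 - 156*√71) - 157208 = -237709 - 156*√71 ≈ -2.3902e+5)
Y - U(-224) = (-237709 - 156*√71) - 1*117 = (-237709 - 156*√71) - 117 = -237826 - 156*√71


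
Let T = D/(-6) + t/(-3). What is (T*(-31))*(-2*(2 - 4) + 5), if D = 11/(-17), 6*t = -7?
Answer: -2356/17 ≈ -138.59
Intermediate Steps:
t = -7/6 (t = (1/6)*(-7) = -7/6 ≈ -1.1667)
D = -11/17 (D = 11*(-1/17) = -11/17 ≈ -0.64706)
T = 76/153 (T = -11/17/(-6) - 7/6/(-3) = -11/17*(-1/6) - 7/6*(-1/3) = 11/102 + 7/18 = 76/153 ≈ 0.49673)
(T*(-31))*(-2*(2 - 4) + 5) = ((76/153)*(-31))*(-2*(2 - 4) + 5) = -2356*(-2*(-2) + 5)/153 = -2356*(4 + 5)/153 = -2356/153*9 = -2356/17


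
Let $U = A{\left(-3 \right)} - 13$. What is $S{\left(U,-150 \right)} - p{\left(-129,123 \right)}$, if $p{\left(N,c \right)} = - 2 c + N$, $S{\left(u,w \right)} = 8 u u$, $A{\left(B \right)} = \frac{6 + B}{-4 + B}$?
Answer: $\frac{89063}{49} \approx 1817.6$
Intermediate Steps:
$A{\left(B \right)} = \frac{6 + B}{-4 + B}$
$U = - \frac{94}{7}$ ($U = \frac{6 - 3}{-4 - 3} - 13 = \frac{1}{-7} \cdot 3 - 13 = \left(- \frac{1}{7}\right) 3 - 13 = - \frac{3}{7} - 13 = - \frac{94}{7} \approx -13.429$)
$S{\left(u,w \right)} = 8 u^{2}$
$p{\left(N,c \right)} = N - 2 c$
$S{\left(U,-150 \right)} - p{\left(-129,123 \right)} = 8 \left(- \frac{94}{7}\right)^{2} - \left(-129 - 246\right) = 8 \cdot \frac{8836}{49} - \left(-129 - 246\right) = \frac{70688}{49} - -375 = \frac{70688}{49} + 375 = \frac{89063}{49}$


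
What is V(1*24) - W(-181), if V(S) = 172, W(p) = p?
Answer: 353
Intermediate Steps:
V(1*24) - W(-181) = 172 - 1*(-181) = 172 + 181 = 353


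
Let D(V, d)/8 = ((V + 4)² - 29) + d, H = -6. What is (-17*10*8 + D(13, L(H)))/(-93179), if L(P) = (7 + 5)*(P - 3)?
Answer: 144/93179 ≈ 0.0015454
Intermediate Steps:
L(P) = -36 + 12*P (L(P) = 12*(-3 + P) = -36 + 12*P)
D(V, d) = -232 + 8*d + 8*(4 + V)² (D(V, d) = 8*(((V + 4)² - 29) + d) = 8*(((4 + V)² - 29) + d) = 8*((-29 + (4 + V)²) + d) = 8*(-29 + d + (4 + V)²) = -232 + 8*d + 8*(4 + V)²)
(-17*10*8 + D(13, L(H)))/(-93179) = (-17*10*8 + (-232 + 8*(-36 + 12*(-6)) + 8*(4 + 13)²))/(-93179) = (-170*8 + (-232 + 8*(-36 - 72) + 8*17²))*(-1/93179) = (-1360 + (-232 + 8*(-108) + 8*289))*(-1/93179) = (-1360 + (-232 - 864 + 2312))*(-1/93179) = (-1360 + 1216)*(-1/93179) = -144*(-1/93179) = 144/93179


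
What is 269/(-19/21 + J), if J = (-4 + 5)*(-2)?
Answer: -5649/61 ≈ -92.607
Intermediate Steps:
J = -2 (J = 1*(-2) = -2)
269/(-19/21 + J) = 269/(-19/21 - 2) = 269/(-61/21) = -21/61*269 = -5649/61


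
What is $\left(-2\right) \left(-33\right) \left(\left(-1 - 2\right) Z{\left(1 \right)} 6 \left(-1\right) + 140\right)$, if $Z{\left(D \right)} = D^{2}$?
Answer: $10428$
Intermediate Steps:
$\left(-2\right) \left(-33\right) \left(\left(-1 - 2\right) Z{\left(1 \right)} 6 \left(-1\right) + 140\right) = \left(-2\right) \left(-33\right) \left(\left(-1 - 2\right) 1^{2} \cdot 6 \left(-1\right) + 140\right) = 66 \left(- 3 \cdot 1 \cdot 6 \left(-1\right) + 140\right) = 66 \left(- 3 \cdot 6 \left(-1\right) + 140\right) = 66 \left(\left(-3\right) \left(-6\right) + 140\right) = 66 \left(18 + 140\right) = 66 \cdot 158 = 10428$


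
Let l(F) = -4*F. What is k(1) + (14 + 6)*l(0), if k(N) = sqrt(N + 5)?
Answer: sqrt(6) ≈ 2.4495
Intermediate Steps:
k(N) = sqrt(5 + N)
k(1) + (14 + 6)*l(0) = sqrt(5 + 1) + (14 + 6)*(-4*0) = sqrt(6) + 20*0 = sqrt(6) + 0 = sqrt(6)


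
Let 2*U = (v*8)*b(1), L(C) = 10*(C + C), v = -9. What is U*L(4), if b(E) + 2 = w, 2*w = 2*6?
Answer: -11520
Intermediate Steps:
w = 6 (w = (2*6)/2 = (1/2)*12 = 6)
L(C) = 20*C (L(C) = 10*(2*C) = 20*C)
b(E) = 4 (b(E) = -2 + 6 = 4)
U = -144 (U = (-9*8*4)/2 = (-72*4)/2 = (1/2)*(-288) = -144)
U*L(4) = -2880*4 = -144*80 = -11520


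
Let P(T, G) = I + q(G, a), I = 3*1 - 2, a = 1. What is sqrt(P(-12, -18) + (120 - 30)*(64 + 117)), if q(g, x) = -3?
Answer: 4*sqrt(1018) ≈ 127.62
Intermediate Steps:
I = 1 (I = 3 - 2 = 1)
P(T, G) = -2 (P(T, G) = 1 - 3 = -2)
sqrt(P(-12, -18) + (120 - 30)*(64 + 117)) = sqrt(-2 + (120 - 30)*(64 + 117)) = sqrt(-2 + 90*181) = sqrt(-2 + 16290) = sqrt(16288) = 4*sqrt(1018)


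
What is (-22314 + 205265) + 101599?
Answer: 284550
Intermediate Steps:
(-22314 + 205265) + 101599 = 182951 + 101599 = 284550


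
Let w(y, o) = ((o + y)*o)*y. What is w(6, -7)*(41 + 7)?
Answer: 2016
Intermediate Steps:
w(y, o) = o*y*(o + y) (w(y, o) = (o*(o + y))*y = o*y*(o + y))
w(6, -7)*(41 + 7) = (-7*6*(-7 + 6))*(41 + 7) = -7*6*(-1)*48 = 42*48 = 2016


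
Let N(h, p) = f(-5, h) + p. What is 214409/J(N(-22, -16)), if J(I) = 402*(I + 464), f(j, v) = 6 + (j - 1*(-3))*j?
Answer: 214409/186528 ≈ 1.1495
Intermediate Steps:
f(j, v) = 6 + j*(3 + j) (f(j, v) = 6 + (j + 3)*j = 6 + (3 + j)*j = 6 + j*(3 + j))
N(h, p) = 16 + p (N(h, p) = (6 + (-5)² + 3*(-5)) + p = (6 + 25 - 15) + p = 16 + p)
J(I) = 186528 + 402*I (J(I) = 402*(464 + I) = 186528 + 402*I)
214409/J(N(-22, -16)) = 214409/(186528 + 402*(16 - 16)) = 214409/(186528 + 402*0) = 214409/(186528 + 0) = 214409/186528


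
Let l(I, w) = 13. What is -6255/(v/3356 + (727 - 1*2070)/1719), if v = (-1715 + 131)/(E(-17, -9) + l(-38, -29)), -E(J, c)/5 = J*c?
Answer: 339197776308/42332779 ≈ 8012.6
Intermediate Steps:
E(J, c) = -5*J*c
v = 99/47 (v = (-1715 + 131)/(-5*(-17)*(-9) + 13) = -1584/(-765 + 13) = -1584/(-752) = -1584*(-1/752) = 99/47 ≈ 2.1064)
-6255/(v/3356 + (727 - 1*2070)/1719) = -6255/((99/47)/3356 + (727 - 1*2070)/1719) = -6255/((99/47)*(1/3356) + (727 - 2070)*(1/1719)) = -6255/(99/157732 - 1343*1/1719) = -6255/(99/157732 - 1343/1719) = -6255/(-211663895/271141308) = -6255*(-271141308/211663895) = 339197776308/42332779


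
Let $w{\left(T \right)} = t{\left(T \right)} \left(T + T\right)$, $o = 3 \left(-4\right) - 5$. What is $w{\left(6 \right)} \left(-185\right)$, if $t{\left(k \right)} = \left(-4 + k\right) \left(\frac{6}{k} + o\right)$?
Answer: $71040$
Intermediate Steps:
$o = -17$ ($o = -12 - 5 = -17$)
$t{\left(k \right)} = \left(-17 + \frac{6}{k}\right) \left(-4 + k\right)$ ($t{\left(k \right)} = \left(-4 + k\right) \left(\frac{6}{k} - 17\right) = \left(-4 + k\right) \left(-17 + \frac{6}{k}\right) = \left(-17 + \frac{6}{k}\right) \left(-4 + k\right)$)
$w{\left(T \right)} = 2 T \left(74 - \frac{24}{T} - 17 T\right)$ ($w{\left(T \right)} = \left(74 - \frac{24}{T} - 17 T\right) \left(T + T\right) = \left(74 - \frac{24}{T} - 17 T\right) 2 T = 2 T \left(74 - \frac{24}{T} - 17 T\right)$)
$w{\left(6 \right)} \left(-185\right) = \left(-48 + 2 \cdot 6 \left(74 - 102\right)\right) \left(-185\right) = \left(-48 + 2 \cdot 6 \left(-28\right)\right) \left(-185\right) = \left(-48 - 336\right) \left(-185\right) = \left(-384\right) \left(-185\right) = 71040$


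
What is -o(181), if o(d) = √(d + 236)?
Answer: -√417 ≈ -20.421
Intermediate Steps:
o(d) = √(236 + d)
-o(181) = -√(236 + 181) = -√417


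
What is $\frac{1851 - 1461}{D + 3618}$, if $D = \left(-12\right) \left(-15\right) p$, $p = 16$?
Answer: $\frac{65}{1083} \approx 0.060018$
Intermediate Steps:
$D = 2880$ ($D = \left(-12\right) \left(-15\right) 16 = 180 \cdot 16 = 2880$)
$\frac{1851 - 1461}{D + 3618} = \frac{1851 - 1461}{2880 + 3618} = \frac{390}{6498} = 390 \cdot \frac{1}{6498} = \frac{65}{1083}$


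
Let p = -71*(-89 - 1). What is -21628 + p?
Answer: -15238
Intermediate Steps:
p = 6390 (p = -71*(-90) = 6390)
-21628 + p = -21628 + 6390 = -15238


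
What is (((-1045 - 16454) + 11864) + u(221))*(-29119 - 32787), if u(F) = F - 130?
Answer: 343206864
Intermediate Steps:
u(F) = -130 + F
(((-1045 - 16454) + 11864) + u(221))*(-29119 - 32787) = (((-1045 - 16454) + 11864) + (-130 + 221))*(-29119 - 32787) = ((-17499 + 11864) + 91)*(-61906) = (-5635 + 91)*(-61906) = -5544*(-61906) = 343206864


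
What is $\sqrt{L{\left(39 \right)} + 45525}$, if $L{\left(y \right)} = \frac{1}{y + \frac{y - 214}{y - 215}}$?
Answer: $\frac{\sqrt{2255652132389}}{7039} \approx 213.37$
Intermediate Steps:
$L{\left(y \right)} = \frac{1}{y + \frac{-214 + y}{-215 + y}}$
$\sqrt{L{\left(39 \right)} + 45525} = \sqrt{\frac{215 - 39}{214 - 39^{2} + 214 \cdot 39} + 45525} = \sqrt{\frac{215 - 39}{214 - 1521 + 8346} + 45525} = \sqrt{\frac{1}{214 - 1521 + 8346} \cdot 176 + 45525} = \sqrt{\frac{1}{7039} \cdot 176 + 45525} = \sqrt{\frac{176}{7039} + 45525} = \sqrt{\frac{320450651}{7039}} = \frac{\sqrt{2255652132389}}{7039}$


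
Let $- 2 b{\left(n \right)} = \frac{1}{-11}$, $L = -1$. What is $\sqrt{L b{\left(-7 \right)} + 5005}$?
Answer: $\frac{17 \sqrt{8382}}{22} \approx 70.746$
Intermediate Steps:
$b{\left(n \right)} = \frac{1}{22}$ ($b{\left(n \right)} = - \frac{1}{2 \left(-11\right)} = \left(- \frac{1}{2}\right) \left(- \frac{1}{11}\right) = \frac{1}{22}$)
$\sqrt{L b{\left(-7 \right)} + 5005} = \sqrt{\left(-1\right) \frac{1}{22} + 5005} = \sqrt{- \frac{1}{22} + 5005} = \sqrt{\frac{110109}{22}} = \frac{17 \sqrt{8382}}{22}$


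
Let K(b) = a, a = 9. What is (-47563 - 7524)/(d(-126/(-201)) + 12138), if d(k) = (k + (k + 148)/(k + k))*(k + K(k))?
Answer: -111677342/26933113 ≈ -4.1465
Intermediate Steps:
K(b) = 9
d(k) = (9 + k)*(k + (148 + k)/(2*k)) (d(k) = (k + (k + 148)/(k + k))*(k + 9) = (k + (148 + k)/((2*k)))*(9 + k) = (k + (148 + k)*(1/(2*k)))*(9 + k) = (k + (148 + k)/(2*k))*(9 + k) = (9 + k)*(k + (148 + k)/(2*k)))
(-47563 - 7524)/(d(-126/(-201)) + 12138) = (-47563 - 7524)/((157/2 + (-126/(-201))² + 666/((-126/(-201))) + 19*(-126/(-201))/2) + 12138) = -55087/((157/2 + (-126*(-1/201))² + 666/((-126*(-1/201))) + 19*(-126*(-1/201))/2) + 12138) = -55087/((157/2 + (42/67)² + 666/(42/67) + (19/2)*(42/67)) + 12138) = -55087/((157/2 + 1764/4489 + 666*(67/42) + 399/67) + 12138) = -55087/((157/2 + 1764/4489 + 7437/7 + 399/67) + 12138) = -55087/(72101755/62846 + 12138) = -55087/834926503/62846 = -55087*62846/834926503 = -111677342/26933113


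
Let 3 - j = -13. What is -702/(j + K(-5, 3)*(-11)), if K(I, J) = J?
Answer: 702/17 ≈ 41.294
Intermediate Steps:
j = 16 (j = 3 - 1*(-13) = 3 + 13 = 16)
-702/(j + K(-5, 3)*(-11)) = -702/(16 + 3*(-11)) = -702/(16 - 33) = -702/(-17) = -702*(-1/17) = 702/17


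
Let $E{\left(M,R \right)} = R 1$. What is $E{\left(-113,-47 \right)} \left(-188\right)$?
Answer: $8836$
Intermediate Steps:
$E{\left(M,R \right)} = R$
$E{\left(-113,-47 \right)} \left(-188\right) = \left(-47\right) \left(-188\right) = 8836$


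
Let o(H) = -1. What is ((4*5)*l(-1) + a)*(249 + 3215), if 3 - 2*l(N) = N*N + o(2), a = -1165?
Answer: -3931640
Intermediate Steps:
l(N) = 2 - N²/2 (l(N) = 3/2 - (N*N - 1)/2 = 3/2 - (N² - 1)/2 = 3/2 - (-1 + N²)/2 = 3/2 + (½ - N²/2) = 2 - N²/2)
((4*5)*l(-1) + a)*(249 + 3215) = ((4*5)*(2 - ½*(-1)²) - 1165)*(249 + 3215) = (20*(2 - ½*1) - 1165)*3464 = (20*(2 - ½) - 1165)*3464 = (20*(3/2) - 1165)*3464 = (30 - 1165)*3464 = -1135*3464 = -3931640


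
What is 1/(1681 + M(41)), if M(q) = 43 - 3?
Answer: 1/1721 ≈ 0.00058106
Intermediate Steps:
M(q) = 40
1/(1681 + M(41)) = 1/(1681 + 40) = 1/1721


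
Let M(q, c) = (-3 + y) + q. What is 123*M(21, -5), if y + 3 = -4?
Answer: 1353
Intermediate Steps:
y = -7 (y = -3 - 4 = -7)
M(q, c) = -10 + q (M(q, c) = (-3 - 7) + q = -10 + q)
123*M(21, -5) = 123*(-10 + 21) = 123*11 = 1353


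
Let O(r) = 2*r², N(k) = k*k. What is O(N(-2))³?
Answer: 32768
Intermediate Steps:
N(k) = k²
O(N(-2))³ = (2*((-2)²)²)³ = (2*4²)³ = (2*16)³ = 32³ = 32768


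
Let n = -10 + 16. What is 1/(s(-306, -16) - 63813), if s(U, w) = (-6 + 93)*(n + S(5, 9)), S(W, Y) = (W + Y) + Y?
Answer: -1/61290 ≈ -1.6316e-5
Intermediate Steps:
S(W, Y) = W + 2*Y
n = 6
s(U, w) = 2523 (s(U, w) = (-6 + 93)*(6 + (5 + 2*9)) = 87*(6 + (5 + 18)) = 87*(6 + 23) = 87*29 = 2523)
1/(s(-306, -16) - 63813) = 1/(2523 - 63813) = 1/(-61290) = -1/61290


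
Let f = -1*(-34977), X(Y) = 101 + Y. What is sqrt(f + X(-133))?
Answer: sqrt(34945) ≈ 186.94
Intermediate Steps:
f = 34977
sqrt(f + X(-133)) = sqrt(34977 + (101 - 133)) = sqrt(34977 - 32) = sqrt(34945)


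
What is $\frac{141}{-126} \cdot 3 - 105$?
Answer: $- \frac{1517}{14} \approx -108.36$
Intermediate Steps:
$\frac{141}{-126} \cdot 3 - 105 = 141 \left(- \frac{1}{126}\right) 3 - 105 = \left(- \frac{47}{42}\right) 3 - 105 = - \frac{47}{14} - 105 = - \frac{1517}{14}$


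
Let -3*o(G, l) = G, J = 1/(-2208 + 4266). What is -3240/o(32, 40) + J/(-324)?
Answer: 202538069/666792 ≈ 303.75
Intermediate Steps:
J = 1/2058 ≈ 0.00048591
o(G, l) = -G/3
-3240/o(32, 40) + J/(-324) = -3240/((-⅓*32)) + (1/2058)/(-324) = -3240/(-32/3) + (1/2058)*(-1/324) = -3240*(-3/32) - 1/666792 = 1215/4 - 1/666792 = 202538069/666792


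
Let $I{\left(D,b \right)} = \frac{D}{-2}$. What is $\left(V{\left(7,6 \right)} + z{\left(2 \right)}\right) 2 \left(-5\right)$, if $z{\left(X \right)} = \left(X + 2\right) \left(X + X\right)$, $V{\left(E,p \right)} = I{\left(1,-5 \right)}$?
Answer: $-155$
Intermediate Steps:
$I{\left(D,b \right)} = - \frac{D}{2}$ ($I{\left(D,b \right)} = D \left(- \frac{1}{2}\right) = - \frac{D}{2}$)
$V{\left(E,p \right)} = - \frac{1}{2}$ ($V{\left(E,p \right)} = \left(- \frac{1}{2}\right) 1 = - \frac{1}{2}$)
$z{\left(X \right)} = 2 X \left(2 + X\right)$ ($z{\left(X \right)} = \left(2 + X\right) 2 X = 2 X \left(2 + X\right)$)
$\left(V{\left(7,6 \right)} + z{\left(2 \right)}\right) 2 \left(-5\right) = \left(- \frac{1}{2} + 2 \cdot 2 \left(2 + 2\right)\right) 2 \left(-5\right) = \left(- \frac{1}{2} + 2 \cdot 2 \cdot 4\right) \left(-10\right) = \left(- \frac{1}{2} + 16\right) \left(-10\right) = \frac{31}{2} \left(-10\right) = -155$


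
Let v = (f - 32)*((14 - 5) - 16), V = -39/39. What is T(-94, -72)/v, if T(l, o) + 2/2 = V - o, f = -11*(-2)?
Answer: 1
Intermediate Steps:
f = 22
V = -1 (V = -39*1/39 = -1)
T(l, o) = -2 - o (T(l, o) = -1 + (-1 - o) = -2 - o)
v = 70 (v = (22 - 32)*((14 - 5) - 16) = -10*(9 - 16) = -10*(-7) = 70)
T(-94, -72)/v = (-2 - 1*(-72))/70 = (-2 + 72)*(1/70) = 70*(1/70) = 1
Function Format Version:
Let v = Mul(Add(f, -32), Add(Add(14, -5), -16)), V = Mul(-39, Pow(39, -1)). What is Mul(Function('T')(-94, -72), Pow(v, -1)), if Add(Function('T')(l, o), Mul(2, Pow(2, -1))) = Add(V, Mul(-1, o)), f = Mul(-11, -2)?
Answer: 1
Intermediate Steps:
f = 22
V = -1 (V = Mul(-39, Rational(1, 39)) = -1)
Function('T')(l, o) = Add(-2, Mul(-1, o)) (Function('T')(l, o) = Add(-1, Add(-1, Mul(-1, o))) = Add(-2, Mul(-1, o)))
v = 70 (v = Mul(Add(22, -32), Add(Add(14, -5), -16)) = Mul(-10, Add(9, -16)) = Mul(-10, -7) = 70)
Mul(Function('T')(-94, -72), Pow(v, -1)) = Mul(Add(-2, Mul(-1, -72)), Pow(70, -1)) = Mul(Add(-2, 72), Rational(1, 70)) = Mul(70, Rational(1, 70)) = 1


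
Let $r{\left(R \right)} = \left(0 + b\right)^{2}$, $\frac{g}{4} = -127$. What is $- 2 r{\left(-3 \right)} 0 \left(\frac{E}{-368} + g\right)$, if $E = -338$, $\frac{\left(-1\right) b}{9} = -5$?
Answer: $0$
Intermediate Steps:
$b = 45$ ($b = \left(-9\right) \left(-5\right) = 45$)
$g = -508$ ($g = 4 \left(-127\right) = -508$)
$r{\left(R \right)} = 2025$ ($r{\left(R \right)} = \left(0 + 45\right)^{2} = 45^{2} = 2025$)
$- 2 r{\left(-3 \right)} 0 \left(\frac{E}{-368} + g\right) = \left(-2\right) 2025 \cdot 0 \left(- \frac{338}{-368} - 508\right) = \left(-4050\right) 0 \left(\left(-338\right) \left(- \frac{1}{368}\right) - 508\right) = 0 \left(\frac{169}{184} - 508\right) = 0 \left(- \frac{93303}{184}\right) = 0$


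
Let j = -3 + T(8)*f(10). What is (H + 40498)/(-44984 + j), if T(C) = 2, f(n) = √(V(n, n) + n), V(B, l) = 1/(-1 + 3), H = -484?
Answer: -1800109818/2023830127 - 40014*√42/2023830127 ≈ -0.88959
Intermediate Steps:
V(B, l) = ½ (V(B, l) = 1/2 = ½)
f(n) = √(½ + n)
j = -3 + √42 (j = -3 + 2*(√(2 + 4*10)/2) = -3 + 2*(√(2 + 40)/2) = -3 + 2*(√42/2) = -3 + √42 ≈ 3.4807)
(H + 40498)/(-44984 + j) = (-484 + 40498)/(-44984 + (-3 + √42)) = 40014/(-44987 + √42)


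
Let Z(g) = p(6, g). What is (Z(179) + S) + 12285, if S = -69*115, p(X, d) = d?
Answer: 4529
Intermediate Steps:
S = -7935
Z(g) = g
(Z(179) + S) + 12285 = (179 - 7935) + 12285 = -7756 + 12285 = 4529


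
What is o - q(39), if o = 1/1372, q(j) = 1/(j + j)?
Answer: -647/53508 ≈ -0.012092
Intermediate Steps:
q(j) = 1/(2*j)
o = 1/1372 ≈ 0.00072886
o - q(39) = 1/1372 - 1/(2*39) = 1/1372 - 1*1/78 = 1/1372 - 1/78 = -647/53508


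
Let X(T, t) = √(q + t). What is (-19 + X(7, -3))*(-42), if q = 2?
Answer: 798 - 42*I ≈ 798.0 - 42.0*I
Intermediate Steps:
X(T, t) = √(2 + t)
(-19 + X(7, -3))*(-42) = (-19 + √(2 - 3))*(-42) = (-19 + √(-1))*(-42) = (-19 + I)*(-42) = 798 - 42*I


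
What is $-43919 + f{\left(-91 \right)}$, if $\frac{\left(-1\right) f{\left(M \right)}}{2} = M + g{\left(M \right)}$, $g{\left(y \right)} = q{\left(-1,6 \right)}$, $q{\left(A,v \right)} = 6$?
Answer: $-43749$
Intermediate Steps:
$g{\left(y \right)} = 6$
$f{\left(M \right)} = -12 - 2 M$ ($f{\left(M \right)} = - 2 \left(M + 6\right) = - 2 \left(6 + M\right) = -12 - 2 M$)
$-43919 + f{\left(-91 \right)} = -43919 - -170 = -43919 + \left(-12 + 182\right) = -43919 + 170 = -43749$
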